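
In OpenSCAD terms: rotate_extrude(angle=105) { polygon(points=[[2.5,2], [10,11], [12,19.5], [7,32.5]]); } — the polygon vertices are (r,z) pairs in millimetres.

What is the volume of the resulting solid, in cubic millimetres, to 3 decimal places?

Profile (r,z), 4 vertices: (2.5,2) (10,11) (12,19.5) (7,32.5)
edge 0: (2.5,2)→(10,11)  cross = 2.5·11 − 10·2 = 7.5000; (r_i+r_j)·cross = 12.5·7.5000 = 93.7500
edge 1: (10,11)→(12,19.5)  cross = 10·19.5 − 12·11 = 63.0000; (r_i+r_j)·cross = 22·63.0000 = 1386.0000
edge 2: (12,19.5)→(7,32.5)  cross = 12·32.5 − 7·19.5 = 253.5000; (r_i+r_j)·cross = 19·253.5000 = 4816.5000
edge 3: (7,32.5)→(2.5,2)  cross = 7·2 − 2.5·32.5 = -67.2500; (r_i+r_j)·cross = 9.5·-67.2500 = -638.8750
Σcross = 256.7500 → A = |Σcross|/2 = 128.3750 mm²
Σ(r_i+r_j)·cross = 5657.3750 → first moment M = |Σ|/6 = 942.8958
R_c = M/A = 942.8958/128.3750 = 7.3449 mm
θ = 105° = 1.832596 rad
V = θ·R_c·A = 1.832596·7.3449·128.3750 = 1727.947 mm³

Volume = 1727.947 mm³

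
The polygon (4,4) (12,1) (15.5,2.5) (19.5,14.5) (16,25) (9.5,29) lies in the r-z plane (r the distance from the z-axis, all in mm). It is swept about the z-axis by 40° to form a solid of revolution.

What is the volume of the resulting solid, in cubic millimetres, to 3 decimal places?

Volume = 2286.120 mm³

Profile (r,z), 6 vertices: (4,4) (12,1) (15.5,2.5) (19.5,14.5) (16,25) (9.5,29)
edge 0: (4,4)→(12,1)  cross = 4·1 − 12·4 = -44.0000; (r_i+r_j)·cross = 16·-44.0000 = -704.0000
edge 1: (12,1)→(15.5,2.5)  cross = 12·2.5 − 15.5·1 = 14.5000; (r_i+r_j)·cross = 27.5·14.5000 = 398.7500
edge 2: (15.5,2.5)→(19.5,14.5)  cross = 15.5·14.5 − 19.5·2.5 = 176.0000; (r_i+r_j)·cross = 35·176.0000 = 6160.0000
edge 3: (19.5,14.5)→(16,25)  cross = 19.5·25 − 16·14.5 = 255.5000; (r_i+r_j)·cross = 35.5·255.5000 = 9070.2500
edge 4: (16,25)→(9.5,29)  cross = 16·29 − 9.5·25 = 226.5000; (r_i+r_j)·cross = 25.5·226.5000 = 5775.7500
edge 5: (9.5,29)→(4,4)  cross = 9.5·4 − 4·29 = -78.0000; (r_i+r_j)·cross = 13.5·-78.0000 = -1053.0000
Σcross = 550.5000 → A = |Σcross|/2 = 275.2500 mm²
Σ(r_i+r_j)·cross = 19647.7500 → first moment M = |Σ|/6 = 3274.6250
R_c = M/A = 3274.6250/275.2500 = 11.8969 mm
θ = 40° = 0.698132 rad
V = θ·R_c·A = 0.698132·11.8969·275.2500 = 2286.120 mm³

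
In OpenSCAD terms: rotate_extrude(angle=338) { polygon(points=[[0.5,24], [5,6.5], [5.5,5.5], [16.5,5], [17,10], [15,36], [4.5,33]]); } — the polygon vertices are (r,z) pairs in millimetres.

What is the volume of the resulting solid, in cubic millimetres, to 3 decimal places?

Volume = 21920.246 mm³

Profile (r,z), 7 vertices: (0.5,24) (5,6.5) (5.5,5.5) (16.5,5) (17,10) (15,36) (4.5,33)
edge 0: (0.5,24)→(5,6.5)  cross = 0.5·6.5 − 5·24 = -116.7500; (r_i+r_j)·cross = 5.5·-116.7500 = -642.1250
edge 1: (5,6.5)→(5.5,5.5)  cross = 5·5.5 − 5.5·6.5 = -8.2500; (r_i+r_j)·cross = 10.5·-8.2500 = -86.6250
edge 2: (5.5,5.5)→(16.5,5)  cross = 5.5·5 − 16.5·5.5 = -63.2500; (r_i+r_j)·cross = 22·-63.2500 = -1391.5000
edge 3: (16.5,5)→(17,10)  cross = 16.5·10 − 17·5 = 80.0000; (r_i+r_j)·cross = 33.5·80.0000 = 2680.0000
edge 4: (17,10)→(15,36)  cross = 17·36 − 15·10 = 462.0000; (r_i+r_j)·cross = 32·462.0000 = 14784.0000
edge 5: (15,36)→(4.5,33)  cross = 15·33 − 4.5·36 = 333.0000; (r_i+r_j)·cross = 19.5·333.0000 = 6493.5000
edge 6: (4.5,33)→(0.5,24)  cross = 4.5·24 − 0.5·33 = 91.5000; (r_i+r_j)·cross = 5·91.5000 = 457.5000
Σcross = 778.2500 → A = |Σcross|/2 = 389.1250 mm²
Σ(r_i+r_j)·cross = 22294.7500 → first moment M = |Σ|/6 = 3715.7917
R_c = M/A = 3715.7917/389.1250 = 9.5491 mm
θ = 338° = 5.899213 rad
V = θ·R_c·A = 5.899213·9.5491·389.1250 = 21920.246 mm³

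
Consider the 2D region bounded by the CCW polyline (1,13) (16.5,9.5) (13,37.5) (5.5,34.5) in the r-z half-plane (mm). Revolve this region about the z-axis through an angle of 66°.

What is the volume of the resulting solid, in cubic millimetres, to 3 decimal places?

Profile (r,z), 4 vertices: (1,13) (16.5,9.5) (13,37.5) (5.5,34.5)
edge 0: (1,13)→(16.5,9.5)  cross = 1·9.5 − 16.5·13 = -205.0000; (r_i+r_j)·cross = 17.5·-205.0000 = -3587.5000
edge 1: (16.5,9.5)→(13,37.5)  cross = 16.5·37.5 − 13·9.5 = 495.2500; (r_i+r_j)·cross = 29.5·495.2500 = 14609.8750
edge 2: (13,37.5)→(5.5,34.5)  cross = 13·34.5 − 5.5·37.5 = 242.2500; (r_i+r_j)·cross = 18.5·242.2500 = 4481.6250
edge 3: (5.5,34.5)→(1,13)  cross = 5.5·13 − 1·34.5 = 37.0000; (r_i+r_j)·cross = 6.5·37.0000 = 240.5000
Σcross = 569.5000 → A = |Σcross|/2 = 284.7500 mm²
Σ(r_i+r_j)·cross = 15744.5000 → first moment M = |Σ|/6 = 2624.0833
R_c = M/A = 2624.0833/284.7500 = 9.2154 mm
θ = 66° = 1.151917 rad
V = θ·R_c·A = 1.151917·9.2154·284.7500 = 3022.727 mm³

Volume = 3022.727 mm³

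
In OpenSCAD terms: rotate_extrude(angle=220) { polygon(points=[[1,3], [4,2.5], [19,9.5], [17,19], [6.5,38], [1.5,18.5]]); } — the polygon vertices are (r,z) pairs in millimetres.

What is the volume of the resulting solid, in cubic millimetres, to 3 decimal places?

Volume = 12585.177 mm³

Profile (r,z), 6 vertices: (1,3) (4,2.5) (19,9.5) (17,19) (6.5,38) (1.5,18.5)
edge 0: (1,3)→(4,2.5)  cross = 1·2.5 − 4·3 = -9.5000; (r_i+r_j)·cross = 5·-9.5000 = -47.5000
edge 1: (4,2.5)→(19,9.5)  cross = 4·9.5 − 19·2.5 = -9.5000; (r_i+r_j)·cross = 23·-9.5000 = -218.5000
edge 2: (19,9.5)→(17,19)  cross = 19·19 − 17·9.5 = 199.5000; (r_i+r_j)·cross = 36·199.5000 = 7182.0000
edge 3: (17,19)→(6.5,38)  cross = 17·38 − 6.5·19 = 522.5000; (r_i+r_j)·cross = 23.5·522.5000 = 12278.7500
edge 4: (6.5,38)→(1.5,18.5)  cross = 6.5·18.5 − 1.5·38 = 63.2500; (r_i+r_j)·cross = 8·63.2500 = 506.0000
edge 5: (1.5,18.5)→(1,3)  cross = 1.5·3 − 1·18.5 = -14.0000; (r_i+r_j)·cross = 2.5·-14.0000 = -35.0000
Σcross = 752.2500 → A = |Σcross|/2 = 376.1250 mm²
Σ(r_i+r_j)·cross = 19665.7500 → first moment M = |Σ|/6 = 3277.6250
R_c = M/A = 3277.6250/376.1250 = 8.7142 mm
θ = 220° = 3.839724 rad
V = θ·R_c·A = 3.839724·8.7142·376.1250 = 12585.177 mm³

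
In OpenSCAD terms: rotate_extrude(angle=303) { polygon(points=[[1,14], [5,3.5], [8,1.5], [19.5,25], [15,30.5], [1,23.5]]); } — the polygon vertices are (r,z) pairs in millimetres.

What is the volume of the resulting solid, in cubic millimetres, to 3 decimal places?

Profile (r,z), 6 vertices: (1,14) (5,3.5) (8,1.5) (19.5,25) (15,30.5) (1,23.5)
edge 0: (1,14)→(5,3.5)  cross = 1·3.5 − 5·14 = -66.5000; (r_i+r_j)·cross = 6·-66.5000 = -399.0000
edge 1: (5,3.5)→(8,1.5)  cross = 5·1.5 − 8·3.5 = -20.5000; (r_i+r_j)·cross = 13·-20.5000 = -266.5000
edge 2: (8,1.5)→(19.5,25)  cross = 8·25 − 19.5·1.5 = 170.7500; (r_i+r_j)·cross = 27.5·170.7500 = 4695.6250
edge 3: (19.5,25)→(15,30.5)  cross = 19.5·30.5 − 15·25 = 219.7500; (r_i+r_j)·cross = 34.5·219.7500 = 7581.3750
edge 4: (15,30.5)→(1,23.5)  cross = 15·23.5 − 1·30.5 = 322.0000; (r_i+r_j)·cross = 16·322.0000 = 5152.0000
edge 5: (1,23.5)→(1,14)  cross = 1·14 − 1·23.5 = -9.5000; (r_i+r_j)·cross = 2·-9.5000 = -19.0000
Σcross = 616.0000 → A = |Σcross|/2 = 308.0000 mm²
Σ(r_i+r_j)·cross = 16744.5000 → first moment M = |Σ|/6 = 2790.7500
R_c = M/A = 2790.7500/308.0000 = 9.0609 mm
θ = 303° = 5.288348 rad
V = θ·R_c·A = 5.288348·9.0609·308.0000 = 14758.456 mm³

Volume = 14758.456 mm³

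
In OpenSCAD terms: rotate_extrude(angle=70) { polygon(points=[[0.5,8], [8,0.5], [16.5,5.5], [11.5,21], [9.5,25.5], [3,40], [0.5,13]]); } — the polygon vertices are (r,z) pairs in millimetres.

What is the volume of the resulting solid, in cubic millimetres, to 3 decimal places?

Profile (r,z), 7 vertices: (0.5,8) (8,0.5) (16.5,5.5) (11.5,21) (9.5,25.5) (3,40) (0.5,13)
edge 0: (0.5,8)→(8,0.5)  cross = 0.5·0.5 − 8·8 = -63.7500; (r_i+r_j)·cross = 8.5·-63.7500 = -541.8750
edge 1: (8,0.5)→(16.5,5.5)  cross = 8·5.5 − 16.5·0.5 = 35.7500; (r_i+r_j)·cross = 24.5·35.7500 = 875.8750
edge 2: (16.5,5.5)→(11.5,21)  cross = 16.5·21 − 11.5·5.5 = 283.2500; (r_i+r_j)·cross = 28·283.2500 = 7931.0000
edge 3: (11.5,21)→(9.5,25.5)  cross = 11.5·25.5 − 9.5·21 = 93.7500; (r_i+r_j)·cross = 21·93.7500 = 1968.7500
edge 4: (9.5,25.5)→(3,40)  cross = 9.5·40 − 3·25.5 = 303.5000; (r_i+r_j)·cross = 12.5·303.5000 = 3793.7500
edge 5: (3,40)→(0.5,13)  cross = 3·13 − 0.5·40 = 19.0000; (r_i+r_j)·cross = 3.5·19.0000 = 66.5000
edge 6: (0.5,13)→(0.5,8)  cross = 0.5·8 − 0.5·13 = -2.5000; (r_i+r_j)·cross = 1·-2.5000 = -2.5000
Σcross = 669.0000 → A = |Σcross|/2 = 334.5000 mm²
Σ(r_i+r_j)·cross = 14091.5000 → first moment M = |Σ|/6 = 2348.5833
R_c = M/A = 2348.5833/334.5000 = 7.0212 mm
θ = 70° = 1.221730 rad
V = θ·R_c·A = 1.221730·7.0212·334.5000 = 2869.336 mm³

Volume = 2869.336 mm³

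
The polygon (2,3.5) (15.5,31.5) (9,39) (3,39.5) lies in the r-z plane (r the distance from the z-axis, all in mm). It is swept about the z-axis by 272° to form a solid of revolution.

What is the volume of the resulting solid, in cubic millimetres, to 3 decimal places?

Profile (r,z), 4 vertices: (2,3.5) (15.5,31.5) (9,39) (3,39.5)
edge 0: (2,3.5)→(15.5,31.5)  cross = 2·31.5 − 15.5·3.5 = 8.7500; (r_i+r_j)·cross = 17.5·8.7500 = 153.1250
edge 1: (15.5,31.5)→(9,39)  cross = 15.5·39 − 9·31.5 = 321.0000; (r_i+r_j)·cross = 24.5·321.0000 = 7864.5000
edge 2: (9,39)→(3,39.5)  cross = 9·39.5 − 3·39 = 238.5000; (r_i+r_j)·cross = 12·238.5000 = 2862.0000
edge 3: (3,39.5)→(2,3.5)  cross = 3·3.5 − 2·39.5 = -68.5000; (r_i+r_j)·cross = 5·-68.5000 = -342.5000
Σcross = 499.7500 → A = |Σcross|/2 = 249.8750 mm²
Σ(r_i+r_j)·cross = 10537.1250 → first moment M = |Σ|/6 = 1756.1875
R_c = M/A = 1756.1875/249.8750 = 7.0283 mm
θ = 272° = 4.747296 rad
V = θ·R_c·A = 4.747296·7.0283·249.8750 = 8337.141 mm³

Volume = 8337.141 mm³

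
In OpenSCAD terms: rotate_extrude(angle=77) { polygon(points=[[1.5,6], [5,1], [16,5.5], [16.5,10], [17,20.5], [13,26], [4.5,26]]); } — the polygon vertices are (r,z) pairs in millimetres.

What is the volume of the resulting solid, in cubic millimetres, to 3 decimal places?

Volume = 3808.567 mm³

Profile (r,z), 7 vertices: (1.5,6) (5,1) (16,5.5) (16.5,10) (17,20.5) (13,26) (4.5,26)
edge 0: (1.5,6)→(5,1)  cross = 1.5·1 − 5·6 = -28.5000; (r_i+r_j)·cross = 6.5·-28.5000 = -185.2500
edge 1: (5,1)→(16,5.5)  cross = 5·5.5 − 16·1 = 11.5000; (r_i+r_j)·cross = 21·11.5000 = 241.5000
edge 2: (16,5.5)→(16.5,10)  cross = 16·10 − 16.5·5.5 = 69.2500; (r_i+r_j)·cross = 32.5·69.2500 = 2250.6250
edge 3: (16.5,10)→(17,20.5)  cross = 16.5·20.5 − 17·10 = 168.2500; (r_i+r_j)·cross = 33.5·168.2500 = 5636.3750
edge 4: (17,20.5)→(13,26)  cross = 17·26 − 13·20.5 = 175.5000; (r_i+r_j)·cross = 30·175.5000 = 5265.0000
edge 5: (13,26)→(4.5,26)  cross = 13·26 − 4.5·26 = 221.0000; (r_i+r_j)·cross = 17.5·221.0000 = 3867.5000
edge 6: (4.5,26)→(1.5,6)  cross = 4.5·6 − 1.5·26 = -12.0000; (r_i+r_j)·cross = 6·-12.0000 = -72.0000
Σcross = 605.0000 → A = |Σcross|/2 = 302.5000 mm²
Σ(r_i+r_j)·cross = 17003.7500 → first moment M = |Σ|/6 = 2833.9583
R_c = M/A = 2833.9583/302.5000 = 9.3685 mm
θ = 77° = 1.343904 rad
V = θ·R_c·A = 1.343904·9.3685·302.5000 = 3808.567 mm³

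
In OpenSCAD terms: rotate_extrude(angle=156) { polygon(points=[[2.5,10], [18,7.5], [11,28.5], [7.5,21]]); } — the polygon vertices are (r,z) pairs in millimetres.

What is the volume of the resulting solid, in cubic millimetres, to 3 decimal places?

Volume = 4412.157 mm³

Profile (r,z), 4 vertices: (2.5,10) (18,7.5) (11,28.5) (7.5,21)
edge 0: (2.5,10)→(18,7.5)  cross = 2.5·7.5 − 18·10 = -161.2500; (r_i+r_j)·cross = 20.5·-161.2500 = -3305.6250
edge 1: (18,7.5)→(11,28.5)  cross = 18·28.5 − 11·7.5 = 430.5000; (r_i+r_j)·cross = 29·430.5000 = 12484.5000
edge 2: (11,28.5)→(7.5,21)  cross = 11·21 − 7.5·28.5 = 17.2500; (r_i+r_j)·cross = 18.5·17.2500 = 319.1250
edge 3: (7.5,21)→(2.5,10)  cross = 7.5·10 − 2.5·21 = 22.5000; (r_i+r_j)·cross = 10·22.5000 = 225.0000
Σcross = 309.0000 → A = |Σcross|/2 = 154.5000 mm²
Σ(r_i+r_j)·cross = 9723.0000 → first moment M = |Σ|/6 = 1620.5000
R_c = M/A = 1620.5000/154.5000 = 10.4887 mm
θ = 156° = 2.722714 rad
V = θ·R_c·A = 2.722714·10.4887·154.5000 = 4412.157 mm³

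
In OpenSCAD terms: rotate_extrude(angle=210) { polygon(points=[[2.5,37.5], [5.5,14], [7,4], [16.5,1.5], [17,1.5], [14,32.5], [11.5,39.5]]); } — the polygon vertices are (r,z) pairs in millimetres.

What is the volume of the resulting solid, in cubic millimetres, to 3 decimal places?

Volume = 13471.411 mm³

Profile (r,z), 7 vertices: (2.5,37.5) (5.5,14) (7,4) (16.5,1.5) (17,1.5) (14,32.5) (11.5,39.5)
edge 0: (2.5,37.5)→(5.5,14)  cross = 2.5·14 − 5.5·37.5 = -171.2500; (r_i+r_j)·cross = 8·-171.2500 = -1370.0000
edge 1: (5.5,14)→(7,4)  cross = 5.5·4 − 7·14 = -76.0000; (r_i+r_j)·cross = 12.5·-76.0000 = -950.0000
edge 2: (7,4)→(16.5,1.5)  cross = 7·1.5 − 16.5·4 = -55.5000; (r_i+r_j)·cross = 23.5·-55.5000 = -1304.2500
edge 3: (16.5,1.5)→(17,1.5)  cross = 16.5·1.5 − 17·1.5 = -0.7500; (r_i+r_j)·cross = 33.5·-0.7500 = -25.1250
edge 4: (17,1.5)→(14,32.5)  cross = 17·32.5 − 14·1.5 = 531.5000; (r_i+r_j)·cross = 31·531.5000 = 16476.5000
edge 5: (14,32.5)→(11.5,39.5)  cross = 14·39.5 − 11.5·32.5 = 179.2500; (r_i+r_j)·cross = 25.5·179.2500 = 4570.8750
edge 6: (11.5,39.5)→(2.5,37.5)  cross = 11.5·37.5 − 2.5·39.5 = 332.5000; (r_i+r_j)·cross = 14·332.5000 = 4655.0000
Σcross = 739.7500 → A = |Σcross|/2 = 369.8750 mm²
Σ(r_i+r_j)·cross = 22053.0000 → first moment M = |Σ|/6 = 3675.5000
R_c = M/A = 3675.5000/369.8750 = 9.9371 mm
θ = 210° = 3.665191 rad
V = θ·R_c·A = 3.665191·9.9371·369.8750 = 13471.411 mm³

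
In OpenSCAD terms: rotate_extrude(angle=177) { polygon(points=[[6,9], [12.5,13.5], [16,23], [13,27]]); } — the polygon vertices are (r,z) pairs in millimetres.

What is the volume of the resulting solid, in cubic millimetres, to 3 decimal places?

Profile (r,z), 4 vertices: (6,9) (12.5,13.5) (16,23) (13,27)
edge 0: (6,9)→(12.5,13.5)  cross = 6·13.5 − 12.5·9 = -31.5000; (r_i+r_j)·cross = 18.5·-31.5000 = -582.7500
edge 1: (12.5,13.5)→(16,23)  cross = 12.5·23 − 16·13.5 = 71.5000; (r_i+r_j)·cross = 28.5·71.5000 = 2037.7500
edge 2: (16,23)→(13,27)  cross = 16·27 − 13·23 = 133.0000; (r_i+r_j)·cross = 29·133.0000 = 3857.0000
edge 3: (13,27)→(6,9)  cross = 13·9 − 6·27 = -45.0000; (r_i+r_j)·cross = 19·-45.0000 = -855.0000
Σcross = 128.0000 → A = |Σcross|/2 = 64.0000 mm²
Σ(r_i+r_j)·cross = 4457.0000 → first moment M = |Σ|/6 = 742.8333
R_c = M/A = 742.8333/64.0000 = 11.6068 mm
θ = 177° = 3.089233 rad
V = θ·R_c·A = 3.089233·11.6068·64.0000 = 2294.785 mm³

Volume = 2294.785 mm³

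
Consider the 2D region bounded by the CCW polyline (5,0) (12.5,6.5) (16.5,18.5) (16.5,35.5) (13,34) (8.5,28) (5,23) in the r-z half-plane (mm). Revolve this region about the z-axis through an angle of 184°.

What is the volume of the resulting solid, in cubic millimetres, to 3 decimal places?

Profile (r,z), 7 vertices: (5,0) (12.5,6.5) (16.5,18.5) (16.5,35.5) (13,34) (8.5,28) (5,23)
edge 0: (5,0)→(12.5,6.5)  cross = 5·6.5 − 12.5·0 = 32.5000; (r_i+r_j)·cross = 17.5·32.5000 = 568.7500
edge 1: (12.5,6.5)→(16.5,18.5)  cross = 12.5·18.5 − 16.5·6.5 = 124.0000; (r_i+r_j)·cross = 29·124.0000 = 3596.0000
edge 2: (16.5,18.5)→(16.5,35.5)  cross = 16.5·35.5 − 16.5·18.5 = 280.5000; (r_i+r_j)·cross = 33·280.5000 = 9256.5000
edge 3: (16.5,35.5)→(13,34)  cross = 16.5·34 − 13·35.5 = 99.5000; (r_i+r_j)·cross = 29.5·99.5000 = 2935.2500
edge 4: (13,34)→(8.5,28)  cross = 13·28 − 8.5·34 = 75.0000; (r_i+r_j)·cross = 21.5·75.0000 = 1612.5000
edge 5: (8.5,28)→(5,23)  cross = 8.5·23 − 5·28 = 55.5000; (r_i+r_j)·cross = 13.5·55.5000 = 749.2500
edge 6: (5,23)→(5,0)  cross = 5·0 − 5·23 = -115.0000; (r_i+r_j)·cross = 10·-115.0000 = -1150.0000
Σcross = 552.0000 → A = |Σcross|/2 = 276.0000 mm²
Σ(r_i+r_j)·cross = 17568.2500 → first moment M = |Σ|/6 = 2928.0417
R_c = M/A = 2928.0417/276.0000 = 10.6088 mm
θ = 184° = 3.211406 rad
V = θ·R_c·A = 3.211406·10.6088·276.0000 = 9403.130 mm³

Volume = 9403.130 mm³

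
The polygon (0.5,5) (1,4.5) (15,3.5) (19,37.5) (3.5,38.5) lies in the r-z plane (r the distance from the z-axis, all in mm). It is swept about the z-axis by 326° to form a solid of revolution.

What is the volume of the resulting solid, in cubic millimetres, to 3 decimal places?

Profile (r,z), 5 vertices: (0.5,5) (1,4.5) (15,3.5) (19,37.5) (3.5,38.5)
edge 0: (0.5,5)→(1,4.5)  cross = 0.5·4.5 − 1·5 = -2.7500; (r_i+r_j)·cross = 1.5·-2.7500 = -4.1250
edge 1: (1,4.5)→(15,3.5)  cross = 1·3.5 − 15·4.5 = -64.0000; (r_i+r_j)·cross = 16·-64.0000 = -1024.0000
edge 2: (15,3.5)→(19,37.5)  cross = 15·37.5 − 19·3.5 = 496.0000; (r_i+r_j)·cross = 34·496.0000 = 16864.0000
edge 3: (19,37.5)→(3.5,38.5)  cross = 19·38.5 − 3.5·37.5 = 600.2500; (r_i+r_j)·cross = 22.5·600.2500 = 13505.6250
edge 4: (3.5,38.5)→(0.5,5)  cross = 3.5·5 − 0.5·38.5 = -1.7500; (r_i+r_j)·cross = 4·-1.7500 = -7.0000
Σcross = 1027.7500 → A = |Σcross|/2 = 513.8750 mm²
Σ(r_i+r_j)·cross = 29334.5000 → first moment M = |Σ|/6 = 4889.0833
R_c = M/A = 4889.0833/513.8750 = 9.5141 mm
θ = 326° = 5.689773 rad
V = θ·R_c·A = 5.689773·9.5141·513.8750 = 27817.776 mm³

Volume = 27817.776 mm³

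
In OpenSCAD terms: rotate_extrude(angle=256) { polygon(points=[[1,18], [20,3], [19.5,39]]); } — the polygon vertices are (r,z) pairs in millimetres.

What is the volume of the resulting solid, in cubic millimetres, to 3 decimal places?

Volume = 20402.759 mm³

Profile (r,z), 3 vertices: (1,18) (20,3) (19.5,39)
edge 0: (1,18)→(20,3)  cross = 1·3 − 20·18 = -357.0000; (r_i+r_j)·cross = 21·-357.0000 = -7497.0000
edge 1: (20,3)→(19.5,39)  cross = 20·39 − 19.5·3 = 721.5000; (r_i+r_j)·cross = 39.5·721.5000 = 28499.2500
edge 2: (19.5,39)→(1,18)  cross = 19.5·18 − 1·39 = 312.0000; (r_i+r_j)·cross = 20.5·312.0000 = 6396.0000
Σcross = 676.5000 → A = |Σcross|/2 = 338.2500 mm²
Σ(r_i+r_j)·cross = 27398.2500 → first moment M = |Σ|/6 = 4566.3750
R_c = M/A = 4566.3750/338.2500 = 13.5000 mm
θ = 256° = 4.468043 rad
V = θ·R_c·A = 4.468043·13.5000·338.2500 = 20402.759 mm³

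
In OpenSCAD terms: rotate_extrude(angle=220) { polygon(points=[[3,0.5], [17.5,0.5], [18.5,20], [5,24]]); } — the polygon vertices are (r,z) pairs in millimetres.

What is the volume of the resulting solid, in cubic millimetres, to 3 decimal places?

Profile (r,z), 4 vertices: (3,0.5) (17.5,0.5) (18.5,20) (5,24)
edge 0: (3,0.5)→(17.5,0.5)  cross = 3·0.5 − 17.5·0.5 = -7.2500; (r_i+r_j)·cross = 20.5·-7.2500 = -148.6250
edge 1: (17.5,0.5)→(18.5,20)  cross = 17.5·20 − 18.5·0.5 = 340.7500; (r_i+r_j)·cross = 36·340.7500 = 12267.0000
edge 2: (18.5,20)→(5,24)  cross = 18.5·24 − 5·20 = 344.0000; (r_i+r_j)·cross = 23.5·344.0000 = 8084.0000
edge 3: (5,24)→(3,0.5)  cross = 5·0.5 − 3·24 = -69.5000; (r_i+r_j)·cross = 8·-69.5000 = -556.0000
Σcross = 608.0000 → A = |Σcross|/2 = 304.0000 mm²
Σ(r_i+r_j)·cross = 19646.3750 → first moment M = |Σ|/6 = 3274.3958
R_c = M/A = 3274.3958/304.0000 = 10.7710 mm
θ = 220° = 3.839724 rad
V = θ·R_c·A = 3.839724·10.7710·304.0000 = 12572.777 mm³

Volume = 12572.777 mm³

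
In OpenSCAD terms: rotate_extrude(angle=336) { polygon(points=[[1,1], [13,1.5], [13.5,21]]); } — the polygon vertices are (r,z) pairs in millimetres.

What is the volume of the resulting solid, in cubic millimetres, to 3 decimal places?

Profile (r,z), 3 vertices: (1,1) (13,1.5) (13.5,21)
edge 0: (1,1)→(13,1.5)  cross = 1·1.5 − 13·1 = -11.5000; (r_i+r_j)·cross = 14·-11.5000 = -161.0000
edge 1: (13,1.5)→(13.5,21)  cross = 13·21 − 13.5·1.5 = 252.7500; (r_i+r_j)·cross = 26.5·252.7500 = 6697.8750
edge 2: (13.5,21)→(1,1)  cross = 13.5·1 − 1·21 = -7.5000; (r_i+r_j)·cross = 14.5·-7.5000 = -108.7500
Σcross = 233.7500 → A = |Σcross|/2 = 116.8750 mm²
Σ(r_i+r_j)·cross = 6428.1250 → first moment M = |Σ|/6 = 1071.3542
R_c = M/A = 1071.3542/116.8750 = 9.1667 mm
θ = 336° = 5.864306 rad
V = θ·R_c·A = 5.864306·9.1667·116.8750 = 6282.749 mm³

Volume = 6282.749 mm³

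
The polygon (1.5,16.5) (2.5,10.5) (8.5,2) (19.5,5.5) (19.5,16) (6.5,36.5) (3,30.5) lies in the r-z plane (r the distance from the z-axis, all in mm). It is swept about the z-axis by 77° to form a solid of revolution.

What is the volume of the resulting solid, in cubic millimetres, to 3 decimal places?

Volume = 5338.657 mm³

Profile (r,z), 7 vertices: (1.5,16.5) (2.5,10.5) (8.5,2) (19.5,5.5) (19.5,16) (6.5,36.5) (3,30.5)
edge 0: (1.5,16.5)→(2.5,10.5)  cross = 1.5·10.5 − 2.5·16.5 = -25.5000; (r_i+r_j)·cross = 4·-25.5000 = -102.0000
edge 1: (2.5,10.5)→(8.5,2)  cross = 2.5·2 − 8.5·10.5 = -84.2500; (r_i+r_j)·cross = 11·-84.2500 = -926.7500
edge 2: (8.5,2)→(19.5,5.5)  cross = 8.5·5.5 − 19.5·2 = 7.7500; (r_i+r_j)·cross = 28·7.7500 = 217.0000
edge 3: (19.5,5.5)→(19.5,16)  cross = 19.5·16 − 19.5·5.5 = 204.7500; (r_i+r_j)·cross = 39·204.7500 = 7985.2500
edge 4: (19.5,16)→(6.5,36.5)  cross = 19.5·36.5 − 6.5·16 = 607.7500; (r_i+r_j)·cross = 26·607.7500 = 15801.5000
edge 5: (6.5,36.5)→(3,30.5)  cross = 6.5·30.5 − 3·36.5 = 88.7500; (r_i+r_j)·cross = 9.5·88.7500 = 843.1250
edge 6: (3,30.5)→(1.5,16.5)  cross = 3·16.5 − 1.5·30.5 = 3.7500; (r_i+r_j)·cross = 4.5·3.7500 = 16.8750
Σcross = 803.0000 → A = |Σcross|/2 = 401.5000 mm²
Σ(r_i+r_j)·cross = 23835.0000 → first moment M = |Σ|/6 = 3972.5000
R_c = M/A = 3972.5000/401.5000 = 9.8941 mm
θ = 77° = 1.343904 rad
V = θ·R_c·A = 1.343904·9.8941·401.5000 = 5338.657 mm³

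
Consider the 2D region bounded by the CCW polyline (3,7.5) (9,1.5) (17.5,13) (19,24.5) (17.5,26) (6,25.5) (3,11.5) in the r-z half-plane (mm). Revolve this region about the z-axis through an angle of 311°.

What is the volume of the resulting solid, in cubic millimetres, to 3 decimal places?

Volume = 15692.047 mm³

Profile (r,z), 7 vertices: (3,7.5) (9,1.5) (17.5,13) (19,24.5) (17.5,26) (6,25.5) (3,11.5)
edge 0: (3,7.5)→(9,1.5)  cross = 3·1.5 − 9·7.5 = -63.0000; (r_i+r_j)·cross = 12·-63.0000 = -756.0000
edge 1: (9,1.5)→(17.5,13)  cross = 9·13 − 17.5·1.5 = 90.7500; (r_i+r_j)·cross = 26.5·90.7500 = 2404.8750
edge 2: (17.5,13)→(19,24.5)  cross = 17.5·24.5 − 19·13 = 181.7500; (r_i+r_j)·cross = 36.5·181.7500 = 6633.8750
edge 3: (19,24.5)→(17.5,26)  cross = 19·26 − 17.5·24.5 = 65.2500; (r_i+r_j)·cross = 36.5·65.2500 = 2381.6250
edge 4: (17.5,26)→(6,25.5)  cross = 17.5·25.5 − 6·26 = 290.2500; (r_i+r_j)·cross = 23.5·290.2500 = 6820.8750
edge 5: (6,25.5)→(3,11.5)  cross = 6·11.5 − 3·25.5 = -7.5000; (r_i+r_j)·cross = 9·-7.5000 = -67.5000
edge 6: (3,11.5)→(3,7.5)  cross = 3·7.5 − 3·11.5 = -12.0000; (r_i+r_j)·cross = 6·-12.0000 = -72.0000
Σcross = 545.5000 → A = |Σcross|/2 = 272.7500 mm²
Σ(r_i+r_j)·cross = 17345.7500 → first moment M = |Σ|/6 = 2890.9583
R_c = M/A = 2890.9583/272.7500 = 10.5993 mm
θ = 311° = 5.427974 rad
V = θ·R_c·A = 5.427974·10.5993·272.7500 = 15692.047 mm³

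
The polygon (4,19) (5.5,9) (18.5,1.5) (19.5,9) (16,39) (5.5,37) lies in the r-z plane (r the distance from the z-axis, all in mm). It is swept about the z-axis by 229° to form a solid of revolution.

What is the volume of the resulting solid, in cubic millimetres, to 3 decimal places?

Volume = 20220.831 mm³

Profile (r,z), 6 vertices: (4,19) (5.5,9) (18.5,1.5) (19.5,9) (16,39) (5.5,37)
edge 0: (4,19)→(5.5,9)  cross = 4·9 − 5.5·19 = -68.5000; (r_i+r_j)·cross = 9.5·-68.5000 = -650.7500
edge 1: (5.5,9)→(18.5,1.5)  cross = 5.5·1.5 − 18.5·9 = -158.2500; (r_i+r_j)·cross = 24·-158.2500 = -3798.0000
edge 2: (18.5,1.5)→(19.5,9)  cross = 18.5·9 − 19.5·1.5 = 137.2500; (r_i+r_j)·cross = 38·137.2500 = 5215.5000
edge 3: (19.5,9)→(16,39)  cross = 19.5·39 − 16·9 = 616.5000; (r_i+r_j)·cross = 35.5·616.5000 = 21885.7500
edge 4: (16,39)→(5.5,37)  cross = 16·37 − 5.5·39 = 377.5000; (r_i+r_j)·cross = 21.5·377.5000 = 8116.2500
edge 5: (5.5,37)→(4,19)  cross = 5.5·19 − 4·37 = -43.5000; (r_i+r_j)·cross = 9.5·-43.5000 = -413.2500
Σcross = 861.0000 → A = |Σcross|/2 = 430.5000 mm²
Σ(r_i+r_j)·cross = 30355.5000 → first moment M = |Σ|/6 = 5059.2500
R_c = M/A = 5059.2500/430.5000 = 11.7520 mm
θ = 229° = 3.996804 rad
V = θ·R_c·A = 3.996804·11.7520·430.5000 = 20220.831 mm³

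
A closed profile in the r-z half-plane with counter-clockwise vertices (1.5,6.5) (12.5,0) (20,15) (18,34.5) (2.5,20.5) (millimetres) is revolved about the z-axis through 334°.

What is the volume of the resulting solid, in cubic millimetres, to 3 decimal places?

Profile (r,z), 5 vertices: (1.5,6.5) (12.5,0) (20,15) (18,34.5) (2.5,20.5)
edge 0: (1.5,6.5)→(12.5,0)  cross = 1.5·0 − 12.5·6.5 = -81.2500; (r_i+r_j)·cross = 14·-81.2500 = -1137.5000
edge 1: (12.5,0)→(20,15)  cross = 12.5·15 − 20·0 = 187.5000; (r_i+r_j)·cross = 32.5·187.5000 = 6093.7500
edge 2: (20,15)→(18,34.5)  cross = 20·34.5 − 18·15 = 420.0000; (r_i+r_j)·cross = 38·420.0000 = 15960.0000
edge 3: (18,34.5)→(2.5,20.5)  cross = 18·20.5 − 2.5·34.5 = 282.7500; (r_i+r_j)·cross = 20.5·282.7500 = 5796.3750
edge 4: (2.5,20.5)→(1.5,6.5)  cross = 2.5·6.5 − 1.5·20.5 = -14.5000; (r_i+r_j)·cross = 4·-14.5000 = -58.0000
Σcross = 794.5000 → A = |Σcross|/2 = 397.2500 mm²
Σ(r_i+r_j)·cross = 26654.6250 → first moment M = |Σ|/6 = 4442.4375
R_c = M/A = 4442.4375/397.2500 = 11.1830 mm
θ = 334° = 5.829400 rad
V = θ·R_c·A = 5.829400·11.1830·397.2500 = 25896.744 mm³

Volume = 25896.744 mm³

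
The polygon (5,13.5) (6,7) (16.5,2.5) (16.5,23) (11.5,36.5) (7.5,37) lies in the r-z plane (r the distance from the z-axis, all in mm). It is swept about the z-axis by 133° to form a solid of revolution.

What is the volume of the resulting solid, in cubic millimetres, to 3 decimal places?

Volume = 7617.064 mm³

Profile (r,z), 6 vertices: (5,13.5) (6,7) (16.5,2.5) (16.5,23) (11.5,36.5) (7.5,37)
edge 0: (5,13.5)→(6,7)  cross = 5·7 − 6·13.5 = -46.0000; (r_i+r_j)·cross = 11·-46.0000 = -506.0000
edge 1: (6,7)→(16.5,2.5)  cross = 6·2.5 − 16.5·7 = -100.5000; (r_i+r_j)·cross = 22.5·-100.5000 = -2261.2500
edge 2: (16.5,2.5)→(16.5,23)  cross = 16.5·23 − 16.5·2.5 = 338.2500; (r_i+r_j)·cross = 33·338.2500 = 11162.2500
edge 3: (16.5,23)→(11.5,36.5)  cross = 16.5·36.5 − 11.5·23 = 337.7500; (r_i+r_j)·cross = 28·337.7500 = 9457.0000
edge 4: (11.5,36.5)→(7.5,37)  cross = 11.5·37 − 7.5·36.5 = 151.7500; (r_i+r_j)·cross = 19·151.7500 = 2883.2500
edge 5: (7.5,37)→(5,13.5)  cross = 7.5·13.5 − 5·37 = -83.7500; (r_i+r_j)·cross = 12.5·-83.7500 = -1046.8750
Σcross = 597.5000 → A = |Σcross|/2 = 298.7500 mm²
Σ(r_i+r_j)·cross = 19688.3750 → first moment M = |Σ|/6 = 3281.3958
R_c = M/A = 3281.3958/298.7500 = 10.9838 mm
θ = 133° = 2.321288 rad
V = θ·R_c·A = 2.321288·10.9838·298.7500 = 7617.064 mm³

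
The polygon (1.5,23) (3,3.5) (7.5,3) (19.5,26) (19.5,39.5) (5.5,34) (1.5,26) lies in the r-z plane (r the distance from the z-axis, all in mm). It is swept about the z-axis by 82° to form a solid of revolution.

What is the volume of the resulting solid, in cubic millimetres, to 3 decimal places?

Volume = 6024.868 mm³

Profile (r,z), 7 vertices: (1.5,23) (3,3.5) (7.5,3) (19.5,26) (19.5,39.5) (5.5,34) (1.5,26)
edge 0: (1.5,23)→(3,3.5)  cross = 1.5·3.5 − 3·23 = -63.7500; (r_i+r_j)·cross = 4.5·-63.7500 = -286.8750
edge 1: (3,3.5)→(7.5,3)  cross = 3·3 − 7.5·3.5 = -17.2500; (r_i+r_j)·cross = 10.5·-17.2500 = -181.1250
edge 2: (7.5,3)→(19.5,26)  cross = 7.5·26 − 19.5·3 = 136.5000; (r_i+r_j)·cross = 27·136.5000 = 3685.5000
edge 3: (19.5,26)→(19.5,39.5)  cross = 19.5·39.5 − 19.5·26 = 263.2500; (r_i+r_j)·cross = 39·263.2500 = 10266.7500
edge 4: (19.5,39.5)→(5.5,34)  cross = 19.5·34 − 5.5·39.5 = 445.7500; (r_i+r_j)·cross = 25·445.7500 = 11143.7500
edge 5: (5.5,34)→(1.5,26)  cross = 5.5·26 − 1.5·34 = 92.0000; (r_i+r_j)·cross = 7·92.0000 = 644.0000
edge 6: (1.5,26)→(1.5,23)  cross = 1.5·23 − 1.5·26 = -4.5000; (r_i+r_j)·cross = 3·-4.5000 = -13.5000
Σcross = 852.0000 → A = |Σcross|/2 = 426.0000 mm²
Σ(r_i+r_j)·cross = 25258.5000 → first moment M = |Σ|/6 = 4209.7500
R_c = M/A = 4209.7500/426.0000 = 9.8820 mm
θ = 82° = 1.431170 rad
V = θ·R_c·A = 1.431170·9.8820·426.0000 = 6024.868 mm³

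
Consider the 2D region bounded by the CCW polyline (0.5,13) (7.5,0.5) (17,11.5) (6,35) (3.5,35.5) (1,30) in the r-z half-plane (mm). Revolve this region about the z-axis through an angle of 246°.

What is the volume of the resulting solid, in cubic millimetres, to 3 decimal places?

Profile (r,z), 6 vertices: (0.5,13) (7.5,0.5) (17,11.5) (6,35) (3.5,35.5) (1,30)
edge 0: (0.5,13)→(7.5,0.5)  cross = 0.5·0.5 − 7.5·13 = -97.2500; (r_i+r_j)·cross = 8·-97.2500 = -778.0000
edge 1: (7.5,0.5)→(17,11.5)  cross = 7.5·11.5 − 17·0.5 = 77.7500; (r_i+r_j)·cross = 24.5·77.7500 = 1904.8750
edge 2: (17,11.5)→(6,35)  cross = 17·35 − 6·11.5 = 526.0000; (r_i+r_j)·cross = 23·526.0000 = 12098.0000
edge 3: (6,35)→(3.5,35.5)  cross = 6·35.5 − 3.5·35 = 90.5000; (r_i+r_j)·cross = 9.5·90.5000 = 859.7500
edge 4: (3.5,35.5)→(1,30)  cross = 3.5·30 − 1·35.5 = 69.5000; (r_i+r_j)·cross = 4.5·69.5000 = 312.7500
edge 5: (1,30)→(0.5,13)  cross = 1·13 − 0.5·30 = -2.0000; (r_i+r_j)·cross = 1.5·-2.0000 = -3.0000
Σcross = 664.5000 → A = |Σcross|/2 = 332.2500 mm²
Σ(r_i+r_j)·cross = 14394.3750 → first moment M = |Σ|/6 = 2399.0625
R_c = M/A = 2399.0625/332.2500 = 7.2207 mm
θ = 246° = 4.293510 rad
V = θ·R_c·A = 4.293510·7.2207·332.2500 = 10300.399 mm³

Volume = 10300.399 mm³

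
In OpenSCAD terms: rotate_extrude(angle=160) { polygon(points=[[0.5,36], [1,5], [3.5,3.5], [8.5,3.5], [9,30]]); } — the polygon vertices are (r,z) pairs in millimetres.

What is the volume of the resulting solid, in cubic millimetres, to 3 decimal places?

Volume = 3036.175 mm³

Profile (r,z), 5 vertices: (0.5,36) (1,5) (3.5,3.5) (8.5,3.5) (9,30)
edge 0: (0.5,36)→(1,5)  cross = 0.5·5 − 1·36 = -33.5000; (r_i+r_j)·cross = 1.5·-33.5000 = -50.2500
edge 1: (1,5)→(3.5,3.5)  cross = 1·3.5 − 3.5·5 = -14.0000; (r_i+r_j)·cross = 4.5·-14.0000 = -63.0000
edge 2: (3.5,3.5)→(8.5,3.5)  cross = 3.5·3.5 − 8.5·3.5 = -17.5000; (r_i+r_j)·cross = 12·-17.5000 = -210.0000
edge 3: (8.5,3.5)→(9,30)  cross = 8.5·30 − 9·3.5 = 223.5000; (r_i+r_j)·cross = 17.5·223.5000 = 3911.2500
edge 4: (9,30)→(0.5,36)  cross = 9·36 − 0.5·30 = 309.0000; (r_i+r_j)·cross = 9.5·309.0000 = 2935.5000
Σcross = 467.5000 → A = |Σcross|/2 = 233.7500 mm²
Σ(r_i+r_j)·cross = 6523.5000 → first moment M = |Σ|/6 = 1087.2500
R_c = M/A = 1087.2500/233.7500 = 4.6513 mm
θ = 160° = 2.792527 rad
V = θ·R_c·A = 2.792527·4.6513·233.7500 = 3036.175 mm³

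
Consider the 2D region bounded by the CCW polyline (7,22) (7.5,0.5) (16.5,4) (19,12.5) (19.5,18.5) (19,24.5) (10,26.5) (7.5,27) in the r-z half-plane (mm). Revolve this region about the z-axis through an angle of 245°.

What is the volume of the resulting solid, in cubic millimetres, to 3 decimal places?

Profile (r,z), 8 vertices: (7,22) (7.5,0.5) (16.5,4) (19,12.5) (19.5,18.5) (19,24.5) (10,26.5) (7.5,27)
edge 0: (7,22)→(7.5,0.5)  cross = 7·0.5 − 7.5·22 = -161.5000; (r_i+r_j)·cross = 14.5·-161.5000 = -2341.7500
edge 1: (7.5,0.5)→(16.5,4)  cross = 7.5·4 − 16.5·0.5 = 21.7500; (r_i+r_j)·cross = 24·21.7500 = 522.0000
edge 2: (16.5,4)→(19,12.5)  cross = 16.5·12.5 − 19·4 = 130.2500; (r_i+r_j)·cross = 35.5·130.2500 = 4623.8750
edge 3: (19,12.5)→(19.5,18.5)  cross = 19·18.5 − 19.5·12.5 = 107.7500; (r_i+r_j)·cross = 38.5·107.7500 = 4148.3750
edge 4: (19.5,18.5)→(19,24.5)  cross = 19.5·24.5 − 19·18.5 = 126.2500; (r_i+r_j)·cross = 38.5·126.2500 = 4860.6250
edge 5: (19,24.5)→(10,26.5)  cross = 19·26.5 − 10·24.5 = 258.5000; (r_i+r_j)·cross = 29·258.5000 = 7496.5000
edge 6: (10,26.5)→(7.5,27)  cross = 10·27 − 7.5·26.5 = 71.2500; (r_i+r_j)·cross = 17.5·71.2500 = 1246.8750
edge 7: (7.5,27)→(7,22)  cross = 7.5·22 − 7·27 = -24.0000; (r_i+r_j)·cross = 14.5·-24.0000 = -348.0000
Σcross = 530.2500 → A = |Σcross|/2 = 265.1250 mm²
Σ(r_i+r_j)·cross = 20208.5000 → first moment M = |Σ|/6 = 3368.0833
R_c = M/A = 3368.0833/265.1250 = 12.7038 mm
θ = 245° = 4.276057 rad
V = θ·R_c·A = 4.276057·12.7038·265.1250 = 14402.115 mm³

Volume = 14402.115 mm³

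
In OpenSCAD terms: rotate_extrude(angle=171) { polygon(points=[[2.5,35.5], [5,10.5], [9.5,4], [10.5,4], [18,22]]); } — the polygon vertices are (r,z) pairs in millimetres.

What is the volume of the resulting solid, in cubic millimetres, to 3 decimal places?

Volume = 7029.896 mm³

Profile (r,z), 5 vertices: (2.5,35.5) (5,10.5) (9.5,4) (10.5,4) (18,22)
edge 0: (2.5,35.5)→(5,10.5)  cross = 2.5·10.5 − 5·35.5 = -151.2500; (r_i+r_j)·cross = 7.5·-151.2500 = -1134.3750
edge 1: (5,10.5)→(9.5,4)  cross = 5·4 − 9.5·10.5 = -79.7500; (r_i+r_j)·cross = 14.5·-79.7500 = -1156.3750
edge 2: (9.5,4)→(10.5,4)  cross = 9.5·4 − 10.5·4 = -4.0000; (r_i+r_j)·cross = 20·-4.0000 = -80.0000
edge 3: (10.5,4)→(18,22)  cross = 10.5·22 − 18·4 = 159.0000; (r_i+r_j)·cross = 28.5·159.0000 = 4531.5000
edge 4: (18,22)→(2.5,35.5)  cross = 18·35.5 − 2.5·22 = 584.0000; (r_i+r_j)·cross = 20.5·584.0000 = 11972.0000
Σcross = 508.0000 → A = |Σcross|/2 = 254.0000 mm²
Σ(r_i+r_j)·cross = 14132.7500 → first moment M = |Σ|/6 = 2355.4583
R_c = M/A = 2355.4583/254.0000 = 9.2735 mm
θ = 171° = 2.984513 rad
V = θ·R_c·A = 2.984513·9.2735·254.0000 = 7029.896 mm³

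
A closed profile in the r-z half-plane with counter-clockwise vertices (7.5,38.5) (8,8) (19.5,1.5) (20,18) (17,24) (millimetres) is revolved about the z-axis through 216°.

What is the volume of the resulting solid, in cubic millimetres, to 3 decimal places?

Profile (r,z), 5 vertices: (7.5,38.5) (8,8) (19.5,1.5) (20,18) (17,24)
edge 0: (7.5,38.5)→(8,8)  cross = 7.5·8 − 8·38.5 = -248.0000; (r_i+r_j)·cross = 15.5·-248.0000 = -3844.0000
edge 1: (8,8)→(19.5,1.5)  cross = 8·1.5 − 19.5·8 = -144.0000; (r_i+r_j)·cross = 27.5·-144.0000 = -3960.0000
edge 2: (19.5,1.5)→(20,18)  cross = 19.5·18 − 20·1.5 = 321.0000; (r_i+r_j)·cross = 39.5·321.0000 = 12679.5000
edge 3: (20,18)→(17,24)  cross = 20·24 − 17·18 = 174.0000; (r_i+r_j)·cross = 37·174.0000 = 6438.0000
edge 4: (17,24)→(7.5,38.5)  cross = 17·38.5 − 7.5·24 = 474.5000; (r_i+r_j)·cross = 24.5·474.5000 = 11625.2500
Σcross = 577.5000 → A = |Σcross|/2 = 288.7500 mm²
Σ(r_i+r_j)·cross = 22938.7500 → first moment M = |Σ|/6 = 3823.1250
R_c = M/A = 3823.1250/288.7500 = 13.2403 mm
θ = 216° = 3.769911 rad
V = θ·R_c·A = 3.769911·13.2403·288.7500 = 14412.842 mm³

Volume = 14412.842 mm³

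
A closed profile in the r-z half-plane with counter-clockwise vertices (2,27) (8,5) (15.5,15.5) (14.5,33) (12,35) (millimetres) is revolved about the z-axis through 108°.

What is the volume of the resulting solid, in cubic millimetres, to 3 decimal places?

Volume = 4444.097 mm³

Profile (r,z), 5 vertices: (2,27) (8,5) (15.5,15.5) (14.5,33) (12,35)
edge 0: (2,27)→(8,5)  cross = 2·5 − 8·27 = -206.0000; (r_i+r_j)·cross = 10·-206.0000 = -2060.0000
edge 1: (8,5)→(15.5,15.5)  cross = 8·15.5 − 15.5·5 = 46.5000; (r_i+r_j)·cross = 23.5·46.5000 = 1092.7500
edge 2: (15.5,15.5)→(14.5,33)  cross = 15.5·33 − 14.5·15.5 = 286.7500; (r_i+r_j)·cross = 30·286.7500 = 8602.5000
edge 3: (14.5,33)→(12,35)  cross = 14.5·35 − 12·33 = 111.5000; (r_i+r_j)·cross = 26.5·111.5000 = 2954.7500
edge 4: (12,35)→(2,27)  cross = 12·27 − 2·35 = 254.0000; (r_i+r_j)·cross = 14·254.0000 = 3556.0000
Σcross = 492.7500 → A = |Σcross|/2 = 246.3750 mm²
Σ(r_i+r_j)·cross = 14146.0000 → first moment M = |Σ|/6 = 2357.6667
R_c = M/A = 2357.6667/246.3750 = 9.5694 mm
θ = 108° = 1.884956 rad
V = θ·R_c·A = 1.884956·9.5694·246.3750 = 4444.097 mm³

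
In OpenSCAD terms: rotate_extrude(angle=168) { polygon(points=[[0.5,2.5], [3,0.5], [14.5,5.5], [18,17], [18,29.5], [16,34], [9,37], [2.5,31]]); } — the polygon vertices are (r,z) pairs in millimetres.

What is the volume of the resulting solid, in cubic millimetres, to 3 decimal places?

Volume = 13222.667 mm³

Profile (r,z), 8 vertices: (0.5,2.5) (3,0.5) (14.5,5.5) (18,17) (18,29.5) (16,34) (9,37) (2.5,31)
edge 0: (0.5,2.5)→(3,0.5)  cross = 0.5·0.5 − 3·2.5 = -7.2500; (r_i+r_j)·cross = 3.5·-7.2500 = -25.3750
edge 1: (3,0.5)→(14.5,5.5)  cross = 3·5.5 − 14.5·0.5 = 9.2500; (r_i+r_j)·cross = 17.5·9.2500 = 161.8750
edge 2: (14.5,5.5)→(18,17)  cross = 14.5·17 − 18·5.5 = 147.5000; (r_i+r_j)·cross = 32.5·147.5000 = 4793.7500
edge 3: (18,17)→(18,29.5)  cross = 18·29.5 − 18·17 = 225.0000; (r_i+r_j)·cross = 36·225.0000 = 8100.0000
edge 4: (18,29.5)→(16,34)  cross = 18·34 − 16·29.5 = 140.0000; (r_i+r_j)·cross = 34·140.0000 = 4760.0000
edge 5: (16,34)→(9,37)  cross = 16·37 − 9·34 = 286.0000; (r_i+r_j)·cross = 25·286.0000 = 7150.0000
edge 6: (9,37)→(2.5,31)  cross = 9·31 − 2.5·37 = 186.5000; (r_i+r_j)·cross = 11.5·186.5000 = 2144.7500
edge 7: (2.5,31)→(0.5,2.5)  cross = 2.5·2.5 − 0.5·31 = -9.2500; (r_i+r_j)·cross = 3·-9.2500 = -27.7500
Σcross = 977.7500 → A = |Σcross|/2 = 488.8750 mm²
Σ(r_i+r_j)·cross = 27057.2500 → first moment M = |Σ|/6 = 4509.5417
R_c = M/A = 4509.5417/488.8750 = 9.2243 mm
θ = 168° = 2.932153 rad
V = θ·R_c·A = 2.932153·9.2243·488.8750 = 13222.667 mm³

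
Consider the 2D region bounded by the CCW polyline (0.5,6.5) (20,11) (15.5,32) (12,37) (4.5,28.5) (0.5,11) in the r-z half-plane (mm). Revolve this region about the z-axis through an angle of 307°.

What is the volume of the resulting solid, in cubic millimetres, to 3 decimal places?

Volume = 20000.228 mm³

Profile (r,z), 6 vertices: (0.5,6.5) (20,11) (15.5,32) (12,37) (4.5,28.5) (0.5,11)
edge 0: (0.5,6.5)→(20,11)  cross = 0.5·11 − 20·6.5 = -124.5000; (r_i+r_j)·cross = 20.5·-124.5000 = -2552.2500
edge 1: (20,11)→(15.5,32)  cross = 20·32 − 15.5·11 = 469.5000; (r_i+r_j)·cross = 35.5·469.5000 = 16667.2500
edge 2: (15.5,32)→(12,37)  cross = 15.5·37 − 12·32 = 189.5000; (r_i+r_j)·cross = 27.5·189.5000 = 5211.2500
edge 3: (12,37)→(4.5,28.5)  cross = 12·28.5 − 4.5·37 = 175.5000; (r_i+r_j)·cross = 16.5·175.5000 = 2895.7500
edge 4: (4.5,28.5)→(0.5,11)  cross = 4.5·11 − 0.5·28.5 = 35.2500; (r_i+r_j)·cross = 5·35.2500 = 176.2500
edge 5: (0.5,11)→(0.5,6.5)  cross = 0.5·6.5 − 0.5·11 = -2.2500; (r_i+r_j)·cross = 1·-2.2500 = -2.2500
Σcross = 743.0000 → A = |Σcross|/2 = 371.5000 mm²
Σ(r_i+r_j)·cross = 22396.0000 → first moment M = |Σ|/6 = 3732.6667
R_c = M/A = 3732.6667/371.5000 = 10.0476 mm
θ = 307° = 5.358161 rad
V = θ·R_c·A = 5.358161·10.0476·371.5000 = 20000.228 mm³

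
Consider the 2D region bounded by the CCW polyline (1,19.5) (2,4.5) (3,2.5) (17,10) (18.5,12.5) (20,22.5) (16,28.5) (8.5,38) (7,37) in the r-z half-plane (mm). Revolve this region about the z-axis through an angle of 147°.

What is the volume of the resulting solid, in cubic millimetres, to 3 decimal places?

Profile (r,z), 9 vertices: (1,19.5) (2,4.5) (3,2.5) (17,10) (18.5,12.5) (20,22.5) (16,28.5) (8.5,38) (7,37)
edge 0: (1,19.5)→(2,4.5)  cross = 1·4.5 − 2·19.5 = -34.5000; (r_i+r_j)·cross = 3·-34.5000 = -103.5000
edge 1: (2,4.5)→(3,2.5)  cross = 2·2.5 − 3·4.5 = -8.5000; (r_i+r_j)·cross = 5·-8.5000 = -42.5000
edge 2: (3,2.5)→(17,10)  cross = 3·10 − 17·2.5 = -12.5000; (r_i+r_j)·cross = 20·-12.5000 = -250.0000
edge 3: (17,10)→(18.5,12.5)  cross = 17·12.5 − 18.5·10 = 27.5000; (r_i+r_j)·cross = 35.5·27.5000 = 976.2500
edge 4: (18.5,12.5)→(20,22.5)  cross = 18.5·22.5 − 20·12.5 = 166.2500; (r_i+r_j)·cross = 38.5·166.2500 = 6400.6250
edge 5: (20,22.5)→(16,28.5)  cross = 20·28.5 − 16·22.5 = 210.0000; (r_i+r_j)·cross = 36·210.0000 = 7560.0000
edge 6: (16,28.5)→(8.5,38)  cross = 16·38 − 8.5·28.5 = 365.7500; (r_i+r_j)·cross = 24.5·365.7500 = 8960.8750
edge 7: (8.5,38)→(7,37)  cross = 8.5·37 − 7·38 = 48.5000; (r_i+r_j)·cross = 15.5·48.5000 = 751.7500
edge 8: (7,37)→(1,19.5)  cross = 7·19.5 − 1·37 = 99.5000; (r_i+r_j)·cross = 8·99.5000 = 796.0000
Σcross = 862.0000 → A = |Σcross|/2 = 431.0000 mm²
Σ(r_i+r_j)·cross = 25049.5000 → first moment M = |Σ|/6 = 4174.9167
R_c = M/A = 4174.9167/431.0000 = 9.6866 mm
θ = 147° = 2.565634 rad
V = θ·R_c·A = 2.565634·9.6866·431.0000 = 10711.308 mm³

Volume = 10711.308 mm³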